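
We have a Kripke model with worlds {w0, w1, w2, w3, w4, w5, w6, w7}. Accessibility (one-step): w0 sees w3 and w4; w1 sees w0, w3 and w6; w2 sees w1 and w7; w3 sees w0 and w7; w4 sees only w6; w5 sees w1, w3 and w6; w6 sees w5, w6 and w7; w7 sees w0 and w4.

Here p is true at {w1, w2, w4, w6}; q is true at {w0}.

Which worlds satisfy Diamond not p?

w0: successors {w3, w4}; not p there: w3:T, w4:F. ✓
w1: successors {w0, w3, w6}; not p there: w0:T, w3:T, w6:F. ✓
w2: successors {w1, w7}; not p there: w1:F, w7:T. ✓
w3: successors {w0, w7}; not p there: w0:T, w7:T. ✓
w4: successors {w6}; not p there: w6:F. ✗
w5: successors {w1, w3, w6}; not p there: w1:F, w3:T, w6:F. ✓
w6: successors {w5, w6, w7}; not p there: w5:T, w6:F, w7:T. ✓
w7: successors {w0, w4}; not p there: w0:T, w4:F. ✓

{w0, w1, w2, w3, w5, w6, w7}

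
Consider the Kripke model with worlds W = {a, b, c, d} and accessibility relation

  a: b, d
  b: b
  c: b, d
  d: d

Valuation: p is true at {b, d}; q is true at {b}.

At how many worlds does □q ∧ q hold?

1

a: □q is F, q is F. ✗
b: □q is T, q is T. ✓
c: □q is F, q is F. ✗
d: □q is F, q is F. ✗
Satisfying worlds: {b}.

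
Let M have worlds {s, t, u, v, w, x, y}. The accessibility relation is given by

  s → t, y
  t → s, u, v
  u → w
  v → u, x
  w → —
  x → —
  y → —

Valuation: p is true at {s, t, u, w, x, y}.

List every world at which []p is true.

s: successors {t, y}; p there: t:T, y:T. ✓
t: successors {s, u, v}; p there: s:T, u:T, v:F. ✗
u: successors {w}; p there: w:T. ✓
v: successors {u, x}; p there: u:T, x:T. ✓
w: no successors, so []p holds vacuously. ✓
x: no successors, so []p holds vacuously. ✓
y: no successors, so []p holds vacuously. ✓

{s, u, v, w, x, y}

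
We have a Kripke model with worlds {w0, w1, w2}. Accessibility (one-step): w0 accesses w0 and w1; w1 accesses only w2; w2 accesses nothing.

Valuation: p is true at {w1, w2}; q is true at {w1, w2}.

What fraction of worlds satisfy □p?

2/3

w0: successors {w0, w1}; p there: w0:F, w1:T. ✗
w1: successors {w2}; p there: w2:T. ✓
w2: no successors, so □p holds vacuously. ✓
That's 2 of 3 worlds, so 2/3.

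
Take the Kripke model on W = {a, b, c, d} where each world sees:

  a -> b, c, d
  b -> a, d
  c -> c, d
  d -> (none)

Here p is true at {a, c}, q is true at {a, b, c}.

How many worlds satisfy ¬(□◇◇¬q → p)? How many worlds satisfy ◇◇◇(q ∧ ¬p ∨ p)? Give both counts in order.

For ¬(□◇◇¬q → p):
a: □◇◇¬q → p is T. ✗
b: □◇◇¬q → p is T. ✗
c: □◇◇¬q → p is T. ✗
d: □◇◇¬q → p is F. ✓
— 1 world.
For ◇◇◇(q ∧ ¬p ∨ p):
a: successors {b, c, d}; ◇◇(q ∧ ¬p ∨ p) there: b:T, c:T, d:F. ✓
b: successors {a, d}; ◇◇(q ∧ ¬p ∨ p) there: a:T, d:F. ✓
c: successors {c, d}; ◇◇(q ∧ ¬p ∨ p) there: c:T, d:F. ✓
d: no successors, so ◇◇◇(q ∧ ¬p ∨ p) fails. ✗
— 3 worlds.

1 and 3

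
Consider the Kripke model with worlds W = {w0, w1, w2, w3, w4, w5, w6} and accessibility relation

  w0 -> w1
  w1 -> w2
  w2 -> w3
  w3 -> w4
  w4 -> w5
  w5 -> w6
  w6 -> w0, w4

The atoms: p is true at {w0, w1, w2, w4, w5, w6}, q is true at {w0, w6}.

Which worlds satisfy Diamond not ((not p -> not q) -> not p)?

w0: successors {w1}; not ((not p -> not q) -> not p) there: w1:T. ✓
w1: successors {w2}; not ((not p -> not q) -> not p) there: w2:T. ✓
w2: successors {w3}; not ((not p -> not q) -> not p) there: w3:F. ✗
w3: successors {w4}; not ((not p -> not q) -> not p) there: w4:T. ✓
w4: successors {w5}; not ((not p -> not q) -> not p) there: w5:T. ✓
w5: successors {w6}; not ((not p -> not q) -> not p) there: w6:T. ✓
w6: successors {w0, w4}; not ((not p -> not q) -> not p) there: w0:T, w4:T. ✓

{w0, w1, w3, w4, w5, w6}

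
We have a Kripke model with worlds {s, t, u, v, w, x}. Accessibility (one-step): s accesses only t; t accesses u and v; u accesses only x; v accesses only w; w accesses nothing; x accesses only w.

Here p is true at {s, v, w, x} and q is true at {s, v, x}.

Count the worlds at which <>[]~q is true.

4

s: successors {t}; []~q there: t:F. ✗
t: successors {u, v}; []~q there: u:F, v:T. ✓
u: successors {x}; []~q there: x:T. ✓
v: successors {w}; []~q there: w:T. ✓
w: no successors, so <>[]~q fails. ✗
x: successors {w}; []~q there: w:T. ✓
Satisfying worlds: {t, u, v, x}.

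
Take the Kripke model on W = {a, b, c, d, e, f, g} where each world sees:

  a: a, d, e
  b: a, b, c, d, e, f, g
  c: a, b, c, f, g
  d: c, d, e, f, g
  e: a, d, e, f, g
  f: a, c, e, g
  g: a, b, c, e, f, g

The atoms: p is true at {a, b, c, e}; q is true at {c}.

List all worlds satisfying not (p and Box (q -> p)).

{d, f, g}

a: p and Box (q -> p) is T. ✗
b: p and Box (q -> p) is T. ✗
c: p and Box (q -> p) is T. ✗
d: p and Box (q -> p) is F. ✓
e: p and Box (q -> p) is T. ✗
f: p and Box (q -> p) is F. ✓
g: p and Box (q -> p) is F. ✓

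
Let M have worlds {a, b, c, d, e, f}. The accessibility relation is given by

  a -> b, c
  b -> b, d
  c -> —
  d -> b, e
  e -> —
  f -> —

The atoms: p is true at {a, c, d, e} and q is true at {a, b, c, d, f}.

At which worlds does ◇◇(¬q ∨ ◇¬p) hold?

a: successors {b, c}; ◇(¬q ∨ ◇¬p) there: b:T, c:F. ✓
b: successors {b, d}; ◇(¬q ∨ ◇¬p) there: b:T, d:T. ✓
c: no successors, so ◇◇(¬q ∨ ◇¬p) fails. ✗
d: successors {b, e}; ◇(¬q ∨ ◇¬p) there: b:T, e:F. ✓
e: no successors, so ◇◇(¬q ∨ ◇¬p) fails. ✗
f: no successors, so ◇◇(¬q ∨ ◇¬p) fails. ✗

{a, b, d}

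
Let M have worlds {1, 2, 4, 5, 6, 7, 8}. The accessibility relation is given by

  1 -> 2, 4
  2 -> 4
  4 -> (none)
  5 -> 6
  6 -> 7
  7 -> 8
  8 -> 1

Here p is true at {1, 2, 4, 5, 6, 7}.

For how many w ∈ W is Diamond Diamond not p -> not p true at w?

6

1: Diamond Diamond not p is F, not p is F. ✓
2: Diamond Diamond not p is F, not p is F. ✓
4: Diamond Diamond not p is F, not p is F. ✓
5: Diamond Diamond not p is F, not p is F. ✓
6: Diamond Diamond not p is T, not p is F. ✗
7: Diamond Diamond not p is F, not p is F. ✓
8: Diamond Diamond not p is F, not p is T. ✓
Satisfying worlds: {1, 2, 4, 5, 7, 8}.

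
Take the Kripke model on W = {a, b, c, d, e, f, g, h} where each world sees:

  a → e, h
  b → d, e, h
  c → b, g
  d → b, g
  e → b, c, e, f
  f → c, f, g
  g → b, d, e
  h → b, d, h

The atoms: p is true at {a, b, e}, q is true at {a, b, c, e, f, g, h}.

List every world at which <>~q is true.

{b, g, h}

a: successors {e, h}; ~q there: e:F, h:F. ✗
b: successors {d, e, h}; ~q there: d:T, e:F, h:F. ✓
c: successors {b, g}; ~q there: b:F, g:F. ✗
d: successors {b, g}; ~q there: b:F, g:F. ✗
e: successors {b, c, e, f}; ~q there: b:F, c:F, e:F, f:F. ✗
f: successors {c, f, g}; ~q there: c:F, f:F, g:F. ✗
g: successors {b, d, e}; ~q there: b:F, d:T, e:F. ✓
h: successors {b, d, h}; ~q there: b:F, d:T, h:F. ✓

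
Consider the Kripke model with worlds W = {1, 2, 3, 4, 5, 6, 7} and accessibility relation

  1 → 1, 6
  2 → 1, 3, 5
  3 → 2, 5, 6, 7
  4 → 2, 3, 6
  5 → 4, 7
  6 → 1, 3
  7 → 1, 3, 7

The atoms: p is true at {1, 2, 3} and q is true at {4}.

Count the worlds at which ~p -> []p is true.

1: ~p is F, []p is F. ✓
2: ~p is F, []p is F. ✓
3: ~p is F, []p is F. ✓
4: ~p is T, []p is F. ✗
5: ~p is T, []p is F. ✗
6: ~p is T, []p is T. ✓
7: ~p is T, []p is F. ✗
Satisfying worlds: {1, 2, 3, 6}.

4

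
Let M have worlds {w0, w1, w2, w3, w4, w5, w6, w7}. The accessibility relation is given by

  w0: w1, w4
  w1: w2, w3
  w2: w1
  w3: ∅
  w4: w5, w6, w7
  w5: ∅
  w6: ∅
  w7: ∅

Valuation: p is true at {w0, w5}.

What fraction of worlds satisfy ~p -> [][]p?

3/4

w0: ~p is F, [][]p is F. ✓
w1: ~p is T, [][]p is F. ✗
w2: ~p is T, [][]p is F. ✗
w3: ~p is T, [][]p is T. ✓
w4: ~p is T, [][]p is T. ✓
w5: ~p is F, [][]p is T. ✓
w6: ~p is T, [][]p is T. ✓
w7: ~p is T, [][]p is T. ✓
That's 6 of 8 worlds, so 6/8 = 3/4.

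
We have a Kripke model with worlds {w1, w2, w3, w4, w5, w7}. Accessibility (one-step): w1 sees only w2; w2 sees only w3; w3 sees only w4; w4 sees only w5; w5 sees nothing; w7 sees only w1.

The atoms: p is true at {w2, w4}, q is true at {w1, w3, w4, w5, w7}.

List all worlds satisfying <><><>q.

w1: successors {w2}; <><>q there: w2:T. ✓
w2: successors {w3}; <><>q there: w3:T. ✓
w3: successors {w4}; <><>q there: w4:F. ✗
w4: successors {w5}; <><>q there: w5:F. ✗
w5: no successors, so <><><>q fails. ✗
w7: successors {w1}; <><>q there: w1:T. ✓

{w1, w2, w7}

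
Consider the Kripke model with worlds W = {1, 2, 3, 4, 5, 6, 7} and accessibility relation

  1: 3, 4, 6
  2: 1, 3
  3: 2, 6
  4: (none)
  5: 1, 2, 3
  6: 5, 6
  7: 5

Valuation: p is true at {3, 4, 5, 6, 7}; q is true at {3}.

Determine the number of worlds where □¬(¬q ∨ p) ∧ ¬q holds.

1

1: □¬(¬q ∨ p) is F, ¬q is T. ✗
2: □¬(¬q ∨ p) is F, ¬q is T. ✗
3: □¬(¬q ∨ p) is F, ¬q is F. ✗
4: □¬(¬q ∨ p) is T, ¬q is T. ✓
5: □¬(¬q ∨ p) is F, ¬q is T. ✗
6: □¬(¬q ∨ p) is F, ¬q is T. ✗
7: □¬(¬q ∨ p) is F, ¬q is T. ✗
Satisfying worlds: {4}.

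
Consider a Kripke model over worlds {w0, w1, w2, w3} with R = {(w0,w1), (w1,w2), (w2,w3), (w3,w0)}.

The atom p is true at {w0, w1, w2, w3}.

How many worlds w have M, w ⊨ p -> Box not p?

w0: p is T, Box not p is F. ✗
w1: p is T, Box not p is F. ✗
w2: p is T, Box not p is F. ✗
w3: p is T, Box not p is F. ✗
Satisfying worlds: ∅.

0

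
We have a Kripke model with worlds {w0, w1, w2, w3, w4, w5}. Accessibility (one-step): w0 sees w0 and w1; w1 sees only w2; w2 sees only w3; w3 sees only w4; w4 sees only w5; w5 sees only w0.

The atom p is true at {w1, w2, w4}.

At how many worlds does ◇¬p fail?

w0: successors {w0, w1}; ¬p there: w0:T, w1:F. ✓
w1: successors {w2}; ¬p there: w2:F. ✗
w2: successors {w3}; ¬p there: w3:T. ✓
w3: successors {w4}; ¬p there: w4:F. ✗
w4: successors {w5}; ¬p there: w5:T. ✓
w5: successors {w0}; ¬p there: w0:T. ✓
Satisfying worlds: {w0, w2, w4, w5}.
So ◇¬p fails at the other 2 worlds.

2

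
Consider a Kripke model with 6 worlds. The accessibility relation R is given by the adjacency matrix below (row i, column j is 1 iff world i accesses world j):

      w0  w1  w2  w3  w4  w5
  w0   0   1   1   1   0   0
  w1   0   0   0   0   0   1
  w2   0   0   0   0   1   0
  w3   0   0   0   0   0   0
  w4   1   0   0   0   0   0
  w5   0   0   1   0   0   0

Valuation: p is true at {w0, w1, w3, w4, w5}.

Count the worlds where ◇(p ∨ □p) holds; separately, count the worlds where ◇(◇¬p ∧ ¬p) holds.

For ◇(p ∨ □p):
w0: successors {w1, w2, w3}; p ∨ □p there: w1:T, w2:T, w3:T. ✓
w1: successors {w5}; p ∨ □p there: w5:T. ✓
w2: successors {w4}; p ∨ □p there: w4:T. ✓
w3: no successors, so ◇(p ∨ □p) fails. ✗
w4: successors {w0}; p ∨ □p there: w0:T. ✓
w5: successors {w2}; p ∨ □p there: w2:T. ✓
— 5 worlds.
For ◇(◇¬p ∧ ¬p):
w0: successors {w1, w2, w3}; ◇¬p ∧ ¬p there: w1:F, w2:F, w3:F. ✗
w1: successors {w5}; ◇¬p ∧ ¬p there: w5:F. ✗
w2: successors {w4}; ◇¬p ∧ ¬p there: w4:F. ✗
w3: no successors, so ◇(◇¬p ∧ ¬p) fails. ✗
w4: successors {w0}; ◇¬p ∧ ¬p there: w0:F. ✗
w5: successors {w2}; ◇¬p ∧ ¬p there: w2:F. ✗
— 0 worlds.

5 and 0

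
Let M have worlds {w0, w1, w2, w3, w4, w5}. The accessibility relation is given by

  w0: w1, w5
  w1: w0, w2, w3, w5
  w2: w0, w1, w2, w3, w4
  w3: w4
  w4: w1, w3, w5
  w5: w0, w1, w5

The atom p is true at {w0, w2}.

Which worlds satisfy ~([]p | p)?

{w1, w3, w4, w5}

w0: []p | p is T. ✗
w1: []p | p is F. ✓
w2: []p | p is T. ✗
w3: []p | p is F. ✓
w4: []p | p is F. ✓
w5: []p | p is F. ✓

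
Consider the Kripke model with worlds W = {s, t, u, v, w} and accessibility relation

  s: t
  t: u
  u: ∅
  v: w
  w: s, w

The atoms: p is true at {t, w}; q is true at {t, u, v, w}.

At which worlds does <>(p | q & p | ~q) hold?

{s, v, w}

s: successors {t}; p | q & p | ~q there: t:T. ✓
t: successors {u}; p | q & p | ~q there: u:F. ✗
u: no successors, so <>(p | q & p | ~q) fails. ✗
v: successors {w}; p | q & p | ~q there: w:T. ✓
w: successors {s, w}; p | q & p | ~q there: s:T, w:T. ✓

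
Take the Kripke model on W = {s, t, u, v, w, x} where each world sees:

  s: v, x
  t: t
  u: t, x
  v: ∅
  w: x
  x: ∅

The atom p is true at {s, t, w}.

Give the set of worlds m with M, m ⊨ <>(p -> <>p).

s: successors {v, x}; p -> <>p there: v:T, x:T. ✓
t: successors {t}; p -> <>p there: t:T. ✓
u: successors {t, x}; p -> <>p there: t:T, x:T. ✓
v: no successors, so <>(p -> <>p) fails. ✗
w: successors {x}; p -> <>p there: x:T. ✓
x: no successors, so <>(p -> <>p) fails. ✗

{s, t, u, w}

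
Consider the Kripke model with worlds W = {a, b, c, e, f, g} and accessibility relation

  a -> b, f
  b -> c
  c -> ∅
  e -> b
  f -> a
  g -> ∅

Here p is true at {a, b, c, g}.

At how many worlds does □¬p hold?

a: successors {b, f}; ¬p there: b:F, f:T. ✗
b: successors {c}; ¬p there: c:F. ✗
c: no successors, so □¬p holds vacuously. ✓
e: successors {b}; ¬p there: b:F. ✗
f: successors {a}; ¬p there: a:F. ✗
g: no successors, so □¬p holds vacuously. ✓
Satisfying worlds: {c, g}.

2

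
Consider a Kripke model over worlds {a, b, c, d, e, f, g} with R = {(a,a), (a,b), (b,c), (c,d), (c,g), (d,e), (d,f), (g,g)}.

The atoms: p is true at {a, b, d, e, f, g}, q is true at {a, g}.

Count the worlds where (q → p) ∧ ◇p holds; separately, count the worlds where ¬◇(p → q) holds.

For (q → p) ∧ ◇p:
a: q → p is T, ◇p is T. ✓
b: q → p is T, ◇p is F. ✗
c: q → p is T, ◇p is T. ✓
d: q → p is T, ◇p is T. ✓
e: q → p is T, ◇p is F. ✗
f: q → p is T, ◇p is F. ✗
g: q → p is T, ◇p is T. ✓
— 4 worlds.
For ¬◇(p → q):
a: ◇(p → q) is T. ✗
b: ◇(p → q) is T. ✗
c: ◇(p → q) is T. ✗
d: ◇(p → q) is F. ✓
e: ◇(p → q) is F. ✓
f: ◇(p → q) is F. ✓
g: ◇(p → q) is T. ✗
— 3 worlds.

4 and 3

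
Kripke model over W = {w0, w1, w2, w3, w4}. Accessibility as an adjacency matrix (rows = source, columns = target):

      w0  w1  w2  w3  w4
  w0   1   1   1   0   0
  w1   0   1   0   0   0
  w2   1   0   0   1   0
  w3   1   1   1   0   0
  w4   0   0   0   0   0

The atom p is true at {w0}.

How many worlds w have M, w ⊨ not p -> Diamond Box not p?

3

w0: not p is F, Diamond Box not p is T. ✓
w1: not p is T, Diamond Box not p is T. ✓
w2: not p is T, Diamond Box not p is F. ✗
w3: not p is T, Diamond Box not p is T. ✓
w4: not p is T, Diamond Box not p is F. ✗
Satisfying worlds: {w0, w1, w3}.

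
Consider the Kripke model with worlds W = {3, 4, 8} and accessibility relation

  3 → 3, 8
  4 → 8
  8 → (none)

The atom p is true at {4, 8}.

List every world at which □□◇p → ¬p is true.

3: □□◇p is F, ¬p is T. ✓
4: □□◇p is T, ¬p is F. ✗
8: □□◇p is T, ¬p is F. ✗

{3}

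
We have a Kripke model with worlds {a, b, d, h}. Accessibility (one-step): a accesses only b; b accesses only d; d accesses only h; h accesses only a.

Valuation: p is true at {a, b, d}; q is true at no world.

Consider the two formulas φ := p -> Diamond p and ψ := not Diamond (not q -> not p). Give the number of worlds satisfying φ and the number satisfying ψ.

3 and 3

For p -> Diamond p:
a: p is T, Diamond p is T. ✓
b: p is T, Diamond p is T. ✓
d: p is T, Diamond p is F. ✗
h: p is F, Diamond p is T. ✓
— 3 worlds.
For not Diamond (not q -> not p):
a: Diamond (not q -> not p) is F. ✓
b: Diamond (not q -> not p) is F. ✓
d: Diamond (not q -> not p) is T. ✗
h: Diamond (not q -> not p) is F. ✓
— 3 worlds.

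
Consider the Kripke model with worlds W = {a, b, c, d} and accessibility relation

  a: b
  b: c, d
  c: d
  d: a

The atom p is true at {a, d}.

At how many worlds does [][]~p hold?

1

a: successors {b}; []~p there: b:F. ✗
b: successors {c, d}; []~p there: c:F, d:F. ✗
c: successors {d}; []~p there: d:F. ✗
d: successors {a}; []~p there: a:T. ✓
Satisfying worlds: {d}.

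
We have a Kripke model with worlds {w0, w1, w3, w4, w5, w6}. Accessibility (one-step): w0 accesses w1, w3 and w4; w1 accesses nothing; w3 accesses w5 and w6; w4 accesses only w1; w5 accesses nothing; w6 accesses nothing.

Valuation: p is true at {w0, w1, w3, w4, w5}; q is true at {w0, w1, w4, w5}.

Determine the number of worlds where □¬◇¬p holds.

5

w0: successors {w1, w3, w4}; ¬◇¬p there: w1:T, w3:F, w4:T. ✗
w1: no successors, so □¬◇¬p holds vacuously. ✓
w3: successors {w5, w6}; ¬◇¬p there: w5:T, w6:T. ✓
w4: successors {w1}; ¬◇¬p there: w1:T. ✓
w5: no successors, so □¬◇¬p holds vacuously. ✓
w6: no successors, so □¬◇¬p holds vacuously. ✓
Satisfying worlds: {w1, w3, w4, w5, w6}.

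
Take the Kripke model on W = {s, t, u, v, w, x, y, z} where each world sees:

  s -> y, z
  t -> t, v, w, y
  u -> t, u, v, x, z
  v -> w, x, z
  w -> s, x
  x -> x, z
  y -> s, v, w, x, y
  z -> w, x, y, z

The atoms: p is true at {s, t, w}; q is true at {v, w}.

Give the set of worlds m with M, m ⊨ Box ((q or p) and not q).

∅

s: successors {y, z}; (q or p) and not q there: y:F, z:F. ✗
t: successors {t, v, w, y}; (q or p) and not q there: t:T, v:F, w:F, y:F. ✗
u: successors {t, u, v, x, z}; (q or p) and not q there: t:T, u:F, v:F, x:F, z:F. ✗
v: successors {w, x, z}; (q or p) and not q there: w:F, x:F, z:F. ✗
w: successors {s, x}; (q or p) and not q there: s:T, x:F. ✗
x: successors {x, z}; (q or p) and not q there: x:F, z:F. ✗
y: successors {s, v, w, x, y}; (q or p) and not q there: s:T, v:F, w:F, x:F, y:F. ✗
z: successors {w, x, y, z}; (q or p) and not q there: w:F, x:F, y:F, z:F. ✗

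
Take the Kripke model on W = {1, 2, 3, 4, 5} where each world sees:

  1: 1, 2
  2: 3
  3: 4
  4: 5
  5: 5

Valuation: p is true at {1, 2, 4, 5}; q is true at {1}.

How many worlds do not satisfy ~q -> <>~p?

1: ~q is F, <>~p is F. ✓
2: ~q is T, <>~p is T. ✓
3: ~q is T, <>~p is F. ✗
4: ~q is T, <>~p is F. ✗
5: ~q is T, <>~p is F. ✗
Satisfying worlds: {1, 2}.
So ~q -> <>~p fails at the other 3 worlds.

3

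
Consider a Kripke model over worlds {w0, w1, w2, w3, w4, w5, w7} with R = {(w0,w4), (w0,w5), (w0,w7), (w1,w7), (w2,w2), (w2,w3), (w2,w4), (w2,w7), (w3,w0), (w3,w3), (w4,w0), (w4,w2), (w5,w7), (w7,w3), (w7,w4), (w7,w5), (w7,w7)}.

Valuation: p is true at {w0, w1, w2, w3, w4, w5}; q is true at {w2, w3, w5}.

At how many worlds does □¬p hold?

w0: successors {w4, w5, w7}; ¬p there: w4:F, w5:F, w7:T. ✗
w1: successors {w7}; ¬p there: w7:T. ✓
w2: successors {w2, w3, w4, w7}; ¬p there: w2:F, w3:F, w4:F, w7:T. ✗
w3: successors {w0, w3}; ¬p there: w0:F, w3:F. ✗
w4: successors {w0, w2}; ¬p there: w0:F, w2:F. ✗
w5: successors {w7}; ¬p there: w7:T. ✓
w7: successors {w3, w4, w5, w7}; ¬p there: w3:F, w4:F, w5:F, w7:T. ✗
Satisfying worlds: {w1, w5}.

2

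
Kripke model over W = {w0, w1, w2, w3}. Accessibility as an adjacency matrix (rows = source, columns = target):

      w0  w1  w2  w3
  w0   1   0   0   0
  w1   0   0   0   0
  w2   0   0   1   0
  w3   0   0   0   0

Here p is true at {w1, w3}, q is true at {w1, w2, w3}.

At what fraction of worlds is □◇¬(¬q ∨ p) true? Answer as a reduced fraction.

3/4

w0: successors {w0}; ◇¬(¬q ∨ p) there: w0:F. ✗
w1: no successors, so □◇¬(¬q ∨ p) holds vacuously. ✓
w2: successors {w2}; ◇¬(¬q ∨ p) there: w2:T. ✓
w3: no successors, so □◇¬(¬q ∨ p) holds vacuously. ✓
That's 3 of 4 worlds, so 3/4.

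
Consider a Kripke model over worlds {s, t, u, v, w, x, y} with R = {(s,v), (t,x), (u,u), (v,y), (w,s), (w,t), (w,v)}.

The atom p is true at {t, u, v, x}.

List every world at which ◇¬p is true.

{v, w}

s: successors {v}; ¬p there: v:F. ✗
t: successors {x}; ¬p there: x:F. ✗
u: successors {u}; ¬p there: u:F. ✗
v: successors {y}; ¬p there: y:T. ✓
w: successors {s, t, v}; ¬p there: s:T, t:F, v:F. ✓
x: no successors, so ◇¬p fails. ✗
y: no successors, so ◇¬p fails. ✗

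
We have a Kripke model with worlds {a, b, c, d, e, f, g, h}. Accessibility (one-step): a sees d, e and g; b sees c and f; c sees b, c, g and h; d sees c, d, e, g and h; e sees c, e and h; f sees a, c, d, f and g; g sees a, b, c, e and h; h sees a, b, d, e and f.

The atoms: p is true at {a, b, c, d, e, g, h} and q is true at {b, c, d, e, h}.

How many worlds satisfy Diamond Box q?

5

a: successors {d, e, g}; Box q there: d:F, e:T, g:F. ✓
b: successors {c, f}; Box q there: c:F, f:F. ✗
c: successors {b, c, g, h}; Box q there: b:F, c:F, g:F, h:F. ✗
d: successors {c, d, e, g, h}; Box q there: c:F, d:F, e:T, g:F, h:F. ✓
e: successors {c, e, h}; Box q there: c:F, e:T, h:F. ✓
f: successors {a, c, d, f, g}; Box q there: a:F, c:F, d:F, f:F, g:F. ✗
g: successors {a, b, c, e, h}; Box q there: a:F, b:F, c:F, e:T, h:F. ✓
h: successors {a, b, d, e, f}; Box q there: a:F, b:F, d:F, e:T, f:F. ✓
Satisfying worlds: {a, d, e, g, h}.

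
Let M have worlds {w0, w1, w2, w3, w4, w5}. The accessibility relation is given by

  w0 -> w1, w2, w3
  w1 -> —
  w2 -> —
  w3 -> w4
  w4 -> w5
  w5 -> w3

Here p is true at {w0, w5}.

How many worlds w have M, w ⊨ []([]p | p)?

4

w0: successors {w1, w2, w3}; []p | p there: w1:T, w2:T, w3:F. ✗
w1: no successors, so []([]p | p) holds vacuously. ✓
w2: no successors, so []([]p | p) holds vacuously. ✓
w3: successors {w4}; []p | p there: w4:T. ✓
w4: successors {w5}; []p | p there: w5:T. ✓
w5: successors {w3}; []p | p there: w3:F. ✗
Satisfying worlds: {w1, w2, w3, w4}.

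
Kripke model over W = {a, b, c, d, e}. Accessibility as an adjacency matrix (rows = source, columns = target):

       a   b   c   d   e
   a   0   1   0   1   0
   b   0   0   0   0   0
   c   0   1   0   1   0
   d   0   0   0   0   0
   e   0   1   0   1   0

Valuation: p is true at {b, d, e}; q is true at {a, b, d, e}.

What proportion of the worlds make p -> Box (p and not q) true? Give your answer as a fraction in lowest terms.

4/5

a: p is F, Box (p and not q) is F. ✓
b: p is T, Box (p and not q) is T. ✓
c: p is F, Box (p and not q) is F. ✓
d: p is T, Box (p and not q) is T. ✓
e: p is T, Box (p and not q) is F. ✗
That's 4 of 5 worlds, so 4/5.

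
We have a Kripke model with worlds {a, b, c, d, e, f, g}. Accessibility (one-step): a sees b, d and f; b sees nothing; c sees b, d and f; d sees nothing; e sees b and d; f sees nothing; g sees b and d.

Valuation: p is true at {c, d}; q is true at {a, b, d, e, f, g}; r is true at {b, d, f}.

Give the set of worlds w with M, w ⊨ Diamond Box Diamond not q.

a: successors {b, d, f}; Box Diamond not q there: b:T, d:T, f:T. ✓
b: no successors, so Diamond Box Diamond not q fails. ✗
c: successors {b, d, f}; Box Diamond not q there: b:T, d:T, f:T. ✓
d: no successors, so Diamond Box Diamond not q fails. ✗
e: successors {b, d}; Box Diamond not q there: b:T, d:T. ✓
f: no successors, so Diamond Box Diamond not q fails. ✗
g: successors {b, d}; Box Diamond not q there: b:T, d:T. ✓

{a, c, e, g}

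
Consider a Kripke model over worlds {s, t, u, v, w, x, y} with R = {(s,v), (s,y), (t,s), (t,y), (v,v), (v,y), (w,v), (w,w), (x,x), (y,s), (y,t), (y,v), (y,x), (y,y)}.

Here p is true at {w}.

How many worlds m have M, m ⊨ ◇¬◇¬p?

s: successors {v, y}; ¬◇¬p there: v:F, y:F. ✗
t: successors {s, y}; ¬◇¬p there: s:F, y:F. ✗
u: no successors, so ◇¬◇¬p fails. ✗
v: successors {v, y}; ¬◇¬p there: v:F, y:F. ✗
w: successors {v, w}; ¬◇¬p there: v:F, w:F. ✗
x: successors {x}; ¬◇¬p there: x:F. ✗
y: successors {s, t, v, x, y}; ¬◇¬p there: s:F, t:F, v:F, x:F, y:F. ✗
Satisfying worlds: ∅.

0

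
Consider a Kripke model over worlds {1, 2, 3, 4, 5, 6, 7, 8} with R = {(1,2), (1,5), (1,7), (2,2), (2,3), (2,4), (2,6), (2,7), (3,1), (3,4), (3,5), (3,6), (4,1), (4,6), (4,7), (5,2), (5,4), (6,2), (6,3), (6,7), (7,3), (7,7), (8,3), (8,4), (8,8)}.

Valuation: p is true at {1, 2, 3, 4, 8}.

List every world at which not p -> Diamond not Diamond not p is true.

{1, 2, 3, 4, 8}

1: not p is F, Diamond not Diamond not p is T. ✓
2: not p is F, Diamond not Diamond not p is F. ✓
3: not p is F, Diamond not Diamond not p is T. ✓
4: not p is F, Diamond not Diamond not p is F. ✓
5: not p is T, Diamond not Diamond not p is F. ✗
6: not p is T, Diamond not Diamond not p is F. ✗
7: not p is T, Diamond not Diamond not p is F. ✗
8: not p is F, Diamond not Diamond not p is T. ✓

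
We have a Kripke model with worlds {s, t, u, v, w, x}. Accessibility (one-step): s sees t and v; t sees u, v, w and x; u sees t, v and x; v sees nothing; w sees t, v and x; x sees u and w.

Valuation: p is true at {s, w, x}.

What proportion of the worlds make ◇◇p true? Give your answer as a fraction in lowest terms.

s: successors {t, v}; ◇p there: t:T, v:F. ✓
t: successors {u, v, w, x}; ◇p there: u:T, v:F, w:T, x:T. ✓
u: successors {t, v, x}; ◇p there: t:T, v:F, x:T. ✓
v: no successors, so ◇◇p fails. ✗
w: successors {t, v, x}; ◇p there: t:T, v:F, x:T. ✓
x: successors {u, w}; ◇p there: u:T, w:T. ✓
That's 5 of 6 worlds, so 5/6.

5/6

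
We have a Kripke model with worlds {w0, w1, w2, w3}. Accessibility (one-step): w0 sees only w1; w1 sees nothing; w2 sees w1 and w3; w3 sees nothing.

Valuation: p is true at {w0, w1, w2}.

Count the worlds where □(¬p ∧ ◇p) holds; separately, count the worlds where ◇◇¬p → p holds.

2 and 4

For □(¬p ∧ ◇p):
w0: successors {w1}; ¬p ∧ ◇p there: w1:F. ✗
w1: no successors, so □(¬p ∧ ◇p) holds vacuously. ✓
w2: successors {w1, w3}; ¬p ∧ ◇p there: w1:F, w3:F. ✗
w3: no successors, so □(¬p ∧ ◇p) holds vacuously. ✓
— 2 worlds.
For ◇◇¬p → p:
w0: ◇◇¬p is F, p is T. ✓
w1: ◇◇¬p is F, p is T. ✓
w2: ◇◇¬p is F, p is T. ✓
w3: ◇◇¬p is F, p is F. ✓
— 4 worlds.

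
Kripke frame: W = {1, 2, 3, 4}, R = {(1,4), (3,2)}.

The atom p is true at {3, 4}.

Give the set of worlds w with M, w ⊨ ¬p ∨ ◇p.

1: ¬p is T, ◇p is T. ✓
2: ¬p is T, ◇p is F. ✓
3: ¬p is F, ◇p is F. ✗
4: ¬p is F, ◇p is F. ✗

{1, 2}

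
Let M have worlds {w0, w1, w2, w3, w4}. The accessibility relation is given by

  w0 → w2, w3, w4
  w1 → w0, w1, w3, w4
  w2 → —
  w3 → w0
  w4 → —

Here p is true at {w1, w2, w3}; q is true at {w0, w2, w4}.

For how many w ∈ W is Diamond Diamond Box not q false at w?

3

w0: successors {w2, w3, w4}; Diamond Box not q there: w2:F, w3:F, w4:F. ✗
w1: successors {w0, w1, w3, w4}; Diamond Box not q there: w0:T, w1:T, w3:F, w4:F. ✓
w2: no successors, so Diamond Diamond Box not q fails. ✗
w3: successors {w0}; Diamond Box not q there: w0:T. ✓
w4: no successors, so Diamond Diamond Box not q fails. ✗
Satisfying worlds: {w1, w3}.
So Diamond Diamond Box not q fails at the other 3 worlds.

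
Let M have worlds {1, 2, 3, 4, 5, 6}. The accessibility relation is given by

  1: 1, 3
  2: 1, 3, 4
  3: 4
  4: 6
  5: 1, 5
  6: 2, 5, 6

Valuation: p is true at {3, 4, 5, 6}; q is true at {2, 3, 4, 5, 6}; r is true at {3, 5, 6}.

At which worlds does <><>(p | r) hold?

{1, 2, 3, 4, 5, 6}

1: successors {1, 3}; <>(p | r) there: 1:T, 3:T. ✓
2: successors {1, 3, 4}; <>(p | r) there: 1:T, 3:T, 4:T. ✓
3: successors {4}; <>(p | r) there: 4:T. ✓
4: successors {6}; <>(p | r) there: 6:T. ✓
5: successors {1, 5}; <>(p | r) there: 1:T, 5:T. ✓
6: successors {2, 5, 6}; <>(p | r) there: 2:T, 5:T, 6:T. ✓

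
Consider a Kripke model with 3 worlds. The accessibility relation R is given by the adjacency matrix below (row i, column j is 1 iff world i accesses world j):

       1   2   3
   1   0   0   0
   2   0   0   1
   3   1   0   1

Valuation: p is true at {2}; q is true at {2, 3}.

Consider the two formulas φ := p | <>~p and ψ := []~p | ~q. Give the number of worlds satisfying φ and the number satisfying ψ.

For p | <>~p:
1: p is F, <>~p is F. ✗
2: p is T, <>~p is T. ✓
3: p is F, <>~p is T. ✓
— 2 worlds.
For []~p | ~q:
1: []~p is T, ~q is T. ✓
2: []~p is T, ~q is F. ✓
3: []~p is T, ~q is F. ✓
— 3 worlds.

2 and 3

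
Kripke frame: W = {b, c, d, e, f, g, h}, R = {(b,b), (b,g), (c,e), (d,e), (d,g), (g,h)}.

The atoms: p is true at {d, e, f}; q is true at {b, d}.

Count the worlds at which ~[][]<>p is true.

b: [][]<>p is F. ✓
c: [][]<>p is T. ✗
d: [][]<>p is F. ✓
e: [][]<>p is T. ✗
f: [][]<>p is T. ✗
g: [][]<>p is T. ✗
h: [][]<>p is T. ✗
Satisfying worlds: {b, d}.

2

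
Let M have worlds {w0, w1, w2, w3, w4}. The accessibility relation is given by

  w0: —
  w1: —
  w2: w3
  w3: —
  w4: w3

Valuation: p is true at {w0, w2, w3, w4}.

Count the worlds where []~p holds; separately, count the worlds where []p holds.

For []~p:
w0: no successors, so []~p holds vacuously. ✓
w1: no successors, so []~p holds vacuously. ✓
w2: successors {w3}; ~p there: w3:F. ✗
w3: no successors, so []~p holds vacuously. ✓
w4: successors {w3}; ~p there: w3:F. ✗
— 3 worlds.
For []p:
w0: no successors, so []p holds vacuously. ✓
w1: no successors, so []p holds vacuously. ✓
w2: successors {w3}; p there: w3:T. ✓
w3: no successors, so []p holds vacuously. ✓
w4: successors {w3}; p there: w3:T. ✓
— 5 worlds.

3 and 5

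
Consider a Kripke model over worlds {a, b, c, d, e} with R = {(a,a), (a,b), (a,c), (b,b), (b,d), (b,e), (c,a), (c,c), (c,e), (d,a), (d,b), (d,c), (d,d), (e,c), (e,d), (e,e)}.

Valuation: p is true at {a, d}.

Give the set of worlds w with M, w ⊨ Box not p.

a: successors {a, b, c}; not p there: a:F, b:T, c:T. ✗
b: successors {b, d, e}; not p there: b:T, d:F, e:T. ✗
c: successors {a, c, e}; not p there: a:F, c:T, e:T. ✗
d: successors {a, b, c, d}; not p there: a:F, b:T, c:T, d:F. ✗
e: successors {c, d, e}; not p there: c:T, d:F, e:T. ✗

∅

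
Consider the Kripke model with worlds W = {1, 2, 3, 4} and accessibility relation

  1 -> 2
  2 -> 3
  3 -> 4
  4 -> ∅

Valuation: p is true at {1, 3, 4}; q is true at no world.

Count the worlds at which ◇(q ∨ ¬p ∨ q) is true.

1

1: successors {2}; q ∨ ¬p ∨ q there: 2:T. ✓
2: successors {3}; q ∨ ¬p ∨ q there: 3:F. ✗
3: successors {4}; q ∨ ¬p ∨ q there: 4:F. ✗
4: no successors, so ◇(q ∨ ¬p ∨ q) fails. ✗
Satisfying worlds: {1}.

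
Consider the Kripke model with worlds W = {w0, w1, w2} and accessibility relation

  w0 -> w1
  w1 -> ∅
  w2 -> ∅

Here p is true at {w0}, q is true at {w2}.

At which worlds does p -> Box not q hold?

w0: p is T, Box not q is T. ✓
w1: p is F, Box not q is T. ✓
w2: p is F, Box not q is T. ✓

{w0, w1, w2}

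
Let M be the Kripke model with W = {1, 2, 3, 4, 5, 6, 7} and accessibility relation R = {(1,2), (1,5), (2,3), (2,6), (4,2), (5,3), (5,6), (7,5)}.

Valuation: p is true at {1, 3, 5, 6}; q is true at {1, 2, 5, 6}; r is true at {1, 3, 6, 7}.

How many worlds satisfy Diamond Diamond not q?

3

1: successors {2, 5}; Diamond not q there: 2:T, 5:T. ✓
2: successors {3, 6}; Diamond not q there: 3:F, 6:F. ✗
3: no successors, so Diamond Diamond not q fails. ✗
4: successors {2}; Diamond not q there: 2:T. ✓
5: successors {3, 6}; Diamond not q there: 3:F, 6:F. ✗
6: no successors, so Diamond Diamond not q fails. ✗
7: successors {5}; Diamond not q there: 5:T. ✓
Satisfying worlds: {1, 4, 7}.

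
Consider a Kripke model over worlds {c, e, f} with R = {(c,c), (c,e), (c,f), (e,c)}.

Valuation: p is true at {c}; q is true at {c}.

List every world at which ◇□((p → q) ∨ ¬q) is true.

{c, e}

c: successors {c, e, f}; □((p → q) ∨ ¬q) there: c:T, e:T, f:T. ✓
e: successors {c}; □((p → q) ∨ ¬q) there: c:T. ✓
f: no successors, so ◇□((p → q) ∨ ¬q) fails. ✗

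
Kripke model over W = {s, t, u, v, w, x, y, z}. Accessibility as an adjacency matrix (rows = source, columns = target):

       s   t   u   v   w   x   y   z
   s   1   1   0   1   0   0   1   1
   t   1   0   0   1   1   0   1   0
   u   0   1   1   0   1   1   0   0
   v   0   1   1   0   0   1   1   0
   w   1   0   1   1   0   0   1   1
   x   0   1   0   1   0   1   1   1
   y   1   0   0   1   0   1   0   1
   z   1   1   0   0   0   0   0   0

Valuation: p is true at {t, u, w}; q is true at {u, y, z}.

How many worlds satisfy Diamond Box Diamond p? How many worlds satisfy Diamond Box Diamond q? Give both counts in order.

7 and 8

For Diamond Box Diamond p:
s: successors {s, t, v, y, z}; Box Diamond p there: s:F, t:F, v:F, y:T, z:T. ✓
t: successors {s, v, w, y}; Box Diamond p there: s:F, v:F, w:F, y:T. ✓
u: successors {t, u, w, x}; Box Diamond p there: t:F, u:T, w:F, x:F. ✓
v: successors {t, u, x, y}; Box Diamond p there: t:F, u:T, x:F, y:T. ✓
w: successors {s, u, v, y, z}; Box Diamond p there: s:F, u:T, v:F, y:T, z:T. ✓
x: successors {t, v, x, y, z}; Box Diamond p there: t:F, v:F, x:F, y:T, z:T. ✓
y: successors {s, v, x, z}; Box Diamond p there: s:F, v:F, x:F, z:T. ✓
z: successors {s, t}; Box Diamond p there: s:F, t:F. ✗
— 7 worlds.
For Diamond Box Diamond q:
s: successors {s, t, v, y, z}; Box Diamond q there: s:F, t:T, v:T, y:F, z:T. ✓
t: successors {s, v, w, y}; Box Diamond q there: s:F, v:T, w:F, y:F. ✓
u: successors {t, u, w, x}; Box Diamond q there: t:T, u:T, w:F, x:F. ✓
v: successors {t, u, x, y}; Box Diamond q there: t:T, u:T, x:F, y:F. ✓
w: successors {s, u, v, y, z}; Box Diamond q there: s:F, u:T, v:T, y:F, z:T. ✓
x: successors {t, v, x, y, z}; Box Diamond q there: t:T, v:T, x:F, y:F, z:T. ✓
y: successors {s, v, x, z}; Box Diamond q there: s:F, v:T, x:F, z:T. ✓
z: successors {s, t}; Box Diamond q there: s:F, t:T. ✓
— 8 worlds.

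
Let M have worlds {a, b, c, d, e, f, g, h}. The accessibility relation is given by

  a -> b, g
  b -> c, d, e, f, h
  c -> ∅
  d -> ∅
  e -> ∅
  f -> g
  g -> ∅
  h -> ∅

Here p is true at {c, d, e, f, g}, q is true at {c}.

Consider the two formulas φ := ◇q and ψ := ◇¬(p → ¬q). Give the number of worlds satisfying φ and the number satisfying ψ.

1 and 1

For ◇q:
a: successors {b, g}; q there: b:F, g:F. ✗
b: successors {c, d, e, f, h}; q there: c:T, d:F, e:F, f:F, h:F. ✓
c: no successors, so ◇q fails. ✗
d: no successors, so ◇q fails. ✗
e: no successors, so ◇q fails. ✗
f: successors {g}; q there: g:F. ✗
g: no successors, so ◇q fails. ✗
h: no successors, so ◇q fails. ✗
— 1 world.
For ◇¬(p → ¬q):
a: successors {b, g}; ¬(p → ¬q) there: b:F, g:F. ✗
b: successors {c, d, e, f, h}; ¬(p → ¬q) there: c:T, d:F, e:F, f:F, h:F. ✓
c: no successors, so ◇¬(p → ¬q) fails. ✗
d: no successors, so ◇¬(p → ¬q) fails. ✗
e: no successors, so ◇¬(p → ¬q) fails. ✗
f: successors {g}; ¬(p → ¬q) there: g:F. ✗
g: no successors, so ◇¬(p → ¬q) fails. ✗
h: no successors, so ◇¬(p → ¬q) fails. ✗
— 1 world.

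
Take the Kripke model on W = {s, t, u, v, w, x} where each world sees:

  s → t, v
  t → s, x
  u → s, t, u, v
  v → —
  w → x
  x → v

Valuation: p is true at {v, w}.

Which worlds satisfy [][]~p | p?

{s, v, w, x}

s: [][]~p is T, p is F. ✓
t: [][]~p is F, p is F. ✗
u: [][]~p is F, p is F. ✗
v: [][]~p is T, p is T. ✓
w: [][]~p is F, p is T. ✓
x: [][]~p is T, p is F. ✓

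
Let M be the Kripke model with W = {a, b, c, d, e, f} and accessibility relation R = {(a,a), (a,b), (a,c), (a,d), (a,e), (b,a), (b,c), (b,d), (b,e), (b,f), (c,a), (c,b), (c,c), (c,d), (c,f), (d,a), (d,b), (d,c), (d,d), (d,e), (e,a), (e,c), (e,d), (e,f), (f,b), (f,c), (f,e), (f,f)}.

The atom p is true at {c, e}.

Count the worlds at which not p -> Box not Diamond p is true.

2

a: not p is T, Box not Diamond p is F. ✗
b: not p is T, Box not Diamond p is F. ✗
c: not p is F, Box not Diamond p is F. ✓
d: not p is T, Box not Diamond p is F. ✗
e: not p is F, Box not Diamond p is F. ✓
f: not p is T, Box not Diamond p is F. ✗
Satisfying worlds: {c, e}.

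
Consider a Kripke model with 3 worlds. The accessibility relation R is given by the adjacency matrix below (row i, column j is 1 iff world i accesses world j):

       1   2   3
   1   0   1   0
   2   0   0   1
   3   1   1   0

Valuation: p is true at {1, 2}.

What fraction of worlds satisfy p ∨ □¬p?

2/3

1: p is T, □¬p is F. ✓
2: p is T, □¬p is T. ✓
3: p is F, □¬p is F. ✗
That's 2 of 3 worlds, so 2/3.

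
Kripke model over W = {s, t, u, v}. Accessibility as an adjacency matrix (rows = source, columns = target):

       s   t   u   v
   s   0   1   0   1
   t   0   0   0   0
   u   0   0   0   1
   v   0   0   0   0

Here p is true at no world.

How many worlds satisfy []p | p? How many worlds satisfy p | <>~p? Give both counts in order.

For []p | p:
s: []p is F, p is F. ✗
t: []p is T, p is F. ✓
u: []p is F, p is F. ✗
v: []p is T, p is F. ✓
— 2 worlds.
For p | <>~p:
s: p is F, <>~p is T. ✓
t: p is F, <>~p is F. ✗
u: p is F, <>~p is T. ✓
v: p is F, <>~p is F. ✗
— 2 worlds.

2 and 2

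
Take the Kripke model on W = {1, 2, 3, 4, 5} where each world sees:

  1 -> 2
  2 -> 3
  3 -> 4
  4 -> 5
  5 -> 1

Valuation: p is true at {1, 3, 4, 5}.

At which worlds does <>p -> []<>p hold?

{1, 2, 3, 4}

1: <>p is F, []<>p is T. ✓
2: <>p is T, []<>p is T. ✓
3: <>p is T, []<>p is T. ✓
4: <>p is T, []<>p is T. ✓
5: <>p is T, []<>p is F. ✗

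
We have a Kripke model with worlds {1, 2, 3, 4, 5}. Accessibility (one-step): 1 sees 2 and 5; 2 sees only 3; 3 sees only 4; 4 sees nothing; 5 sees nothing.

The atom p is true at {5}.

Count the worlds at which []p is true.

2

1: successors {2, 5}; p there: 2:F, 5:T. ✗
2: successors {3}; p there: 3:F. ✗
3: successors {4}; p there: 4:F. ✗
4: no successors, so []p holds vacuously. ✓
5: no successors, so []p holds vacuously. ✓
Satisfying worlds: {4, 5}.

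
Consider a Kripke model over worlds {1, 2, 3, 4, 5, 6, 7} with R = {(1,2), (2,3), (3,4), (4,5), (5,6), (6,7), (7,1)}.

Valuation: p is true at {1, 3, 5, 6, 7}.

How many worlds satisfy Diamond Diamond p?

5

1: successors {2}; Diamond p there: 2:T. ✓
2: successors {3}; Diamond p there: 3:F. ✗
3: successors {4}; Diamond p there: 4:T. ✓
4: successors {5}; Diamond p there: 5:T. ✓
5: successors {6}; Diamond p there: 6:T. ✓
6: successors {7}; Diamond p there: 7:T. ✓
7: successors {1}; Diamond p there: 1:F. ✗
Satisfying worlds: {1, 3, 4, 5, 6}.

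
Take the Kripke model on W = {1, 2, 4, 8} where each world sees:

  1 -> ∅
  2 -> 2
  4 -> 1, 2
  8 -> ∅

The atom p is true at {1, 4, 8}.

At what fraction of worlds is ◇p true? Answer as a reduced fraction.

1/4

1: no successors, so ◇p fails. ✗
2: successors {2}; p there: 2:F. ✗
4: successors {1, 2}; p there: 1:T, 2:F. ✓
8: no successors, so ◇p fails. ✗
That's 1 of 4 worlds, so 1/4.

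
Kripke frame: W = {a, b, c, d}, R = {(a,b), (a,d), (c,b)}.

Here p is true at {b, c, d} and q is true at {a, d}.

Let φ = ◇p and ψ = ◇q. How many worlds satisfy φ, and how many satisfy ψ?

2 and 1

For ◇p:
a: successors {b, d}; p there: b:T, d:T. ✓
b: no successors, so ◇p fails. ✗
c: successors {b}; p there: b:T. ✓
d: no successors, so ◇p fails. ✗
— 2 worlds.
For ◇q:
a: successors {b, d}; q there: b:F, d:T. ✓
b: no successors, so ◇q fails. ✗
c: successors {b}; q there: b:F. ✗
d: no successors, so ◇q fails. ✗
— 1 world.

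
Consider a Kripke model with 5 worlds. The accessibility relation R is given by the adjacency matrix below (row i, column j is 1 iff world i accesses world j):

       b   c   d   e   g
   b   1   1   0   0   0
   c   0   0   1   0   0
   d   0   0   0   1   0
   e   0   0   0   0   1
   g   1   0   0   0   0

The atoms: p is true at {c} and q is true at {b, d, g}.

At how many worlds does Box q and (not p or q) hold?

2

b: Box q is F, not p or q is T. ✗
c: Box q is T, not p or q is F. ✗
d: Box q is F, not p or q is T. ✗
e: Box q is T, not p or q is T. ✓
g: Box q is T, not p or q is T. ✓
Satisfying worlds: {e, g}.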